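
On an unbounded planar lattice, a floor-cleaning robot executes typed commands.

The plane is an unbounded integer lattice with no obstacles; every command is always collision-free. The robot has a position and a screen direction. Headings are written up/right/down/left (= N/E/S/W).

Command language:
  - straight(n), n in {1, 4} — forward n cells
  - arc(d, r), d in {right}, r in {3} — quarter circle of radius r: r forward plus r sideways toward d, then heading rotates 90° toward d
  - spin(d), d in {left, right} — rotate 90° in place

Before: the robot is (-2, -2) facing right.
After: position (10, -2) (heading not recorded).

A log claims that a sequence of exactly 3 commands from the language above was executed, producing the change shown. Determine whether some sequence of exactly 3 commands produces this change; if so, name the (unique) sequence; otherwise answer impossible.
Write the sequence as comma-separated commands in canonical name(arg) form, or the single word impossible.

straight(4), straight(4), straight(4)

from: (-2, -2) facing right
[1] after straight(4): (2, -2) facing right
[2] after straight(4): (6, -2) facing right
[3] after straight(4): (10, -2) facing right
all 125 alternatives checked — unique.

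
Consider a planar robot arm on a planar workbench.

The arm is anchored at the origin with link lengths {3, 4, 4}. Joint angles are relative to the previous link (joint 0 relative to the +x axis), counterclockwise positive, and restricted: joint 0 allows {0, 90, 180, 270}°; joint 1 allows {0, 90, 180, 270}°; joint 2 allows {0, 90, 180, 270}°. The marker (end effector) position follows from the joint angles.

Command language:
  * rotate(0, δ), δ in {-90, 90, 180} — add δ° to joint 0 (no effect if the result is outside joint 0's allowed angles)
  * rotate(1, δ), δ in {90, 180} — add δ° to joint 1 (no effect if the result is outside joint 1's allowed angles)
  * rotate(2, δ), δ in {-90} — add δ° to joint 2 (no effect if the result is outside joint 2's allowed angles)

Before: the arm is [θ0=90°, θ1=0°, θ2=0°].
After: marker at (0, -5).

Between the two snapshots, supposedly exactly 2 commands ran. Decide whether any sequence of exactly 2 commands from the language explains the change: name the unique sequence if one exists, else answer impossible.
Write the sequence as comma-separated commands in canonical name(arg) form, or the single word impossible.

rotate(1, 90), rotate(1, 90)

initial: [θ0=90°, θ1=0°, θ2=0°]
t=1 rotate(1, 90) ⇒ [θ0=90°, θ1=90°, θ2=0°]
t=2 rotate(1, 90) ⇒ [θ0=90°, θ1=180°, θ2=0°]
no rival 2-sequence matches.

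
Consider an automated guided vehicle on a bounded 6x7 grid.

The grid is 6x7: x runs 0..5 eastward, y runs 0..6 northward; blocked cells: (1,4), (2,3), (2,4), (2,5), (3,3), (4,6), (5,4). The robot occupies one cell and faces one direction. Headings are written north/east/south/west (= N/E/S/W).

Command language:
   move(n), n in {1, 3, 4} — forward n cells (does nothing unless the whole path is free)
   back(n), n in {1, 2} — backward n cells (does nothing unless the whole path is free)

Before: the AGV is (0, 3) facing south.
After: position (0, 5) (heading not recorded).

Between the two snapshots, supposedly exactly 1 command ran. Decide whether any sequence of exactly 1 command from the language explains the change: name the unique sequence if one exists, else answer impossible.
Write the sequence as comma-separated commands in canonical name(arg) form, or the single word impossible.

initial: (0, 3) facing south
[1] after back(2): (0, 5) facing south
no other 1-command option fits: unique.

back(2)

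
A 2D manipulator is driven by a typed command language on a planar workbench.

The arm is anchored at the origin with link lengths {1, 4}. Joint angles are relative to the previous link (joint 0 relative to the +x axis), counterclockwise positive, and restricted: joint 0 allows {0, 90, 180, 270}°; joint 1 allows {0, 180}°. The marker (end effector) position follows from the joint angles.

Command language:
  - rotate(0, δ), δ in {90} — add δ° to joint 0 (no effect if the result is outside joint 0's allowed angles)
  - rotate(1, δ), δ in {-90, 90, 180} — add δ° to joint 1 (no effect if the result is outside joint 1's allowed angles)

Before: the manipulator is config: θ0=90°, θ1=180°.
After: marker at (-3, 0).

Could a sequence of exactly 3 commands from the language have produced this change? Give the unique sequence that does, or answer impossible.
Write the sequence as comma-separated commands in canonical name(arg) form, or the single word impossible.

rotate(0, 90), rotate(0, 90), rotate(0, 90)

t0: config: θ0=90°, θ1=180°
t=1 rotate(0, 90) ⇒ config: θ0=180°, θ1=180°
t=2 rotate(0, 90) ⇒ config: θ0=270°, θ1=180°
t=3 rotate(0, 90) ⇒ config: θ0=0°, θ1=180°
no rival 3-sequence matches.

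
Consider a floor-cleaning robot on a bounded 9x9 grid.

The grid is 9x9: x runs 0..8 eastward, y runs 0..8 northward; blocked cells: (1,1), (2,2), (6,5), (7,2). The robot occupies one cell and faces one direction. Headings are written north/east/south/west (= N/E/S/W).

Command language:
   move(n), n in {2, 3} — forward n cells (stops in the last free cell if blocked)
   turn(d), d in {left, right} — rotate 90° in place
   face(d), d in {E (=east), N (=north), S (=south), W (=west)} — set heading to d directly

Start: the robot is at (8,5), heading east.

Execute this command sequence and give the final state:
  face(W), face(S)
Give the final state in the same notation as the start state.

t0: at (8,5), heading east
t=1 face(W) ⇒ at (8,5), heading west
t=2 face(S) ⇒ at (8,5), heading south

at (8,5), heading south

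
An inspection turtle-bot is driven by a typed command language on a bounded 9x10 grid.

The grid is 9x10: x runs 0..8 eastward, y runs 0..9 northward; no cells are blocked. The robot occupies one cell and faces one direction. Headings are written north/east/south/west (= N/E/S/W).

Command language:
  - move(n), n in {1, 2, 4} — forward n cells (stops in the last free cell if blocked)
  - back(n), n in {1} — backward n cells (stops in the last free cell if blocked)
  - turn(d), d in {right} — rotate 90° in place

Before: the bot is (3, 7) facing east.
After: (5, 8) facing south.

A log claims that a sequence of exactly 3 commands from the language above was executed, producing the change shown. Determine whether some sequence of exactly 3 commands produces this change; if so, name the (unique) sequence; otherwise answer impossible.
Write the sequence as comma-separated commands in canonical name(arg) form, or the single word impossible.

move(2), turn(right), back(1)

key: running back(1) before move(2) would end elsewhere — order is forced
start: (3, 7) facing east
1. move(2) → (5, 7) facing east
2. turn(right) → (5, 7) facing south
3. back(1) → (5, 8) facing south
all 125 alternatives checked — unique.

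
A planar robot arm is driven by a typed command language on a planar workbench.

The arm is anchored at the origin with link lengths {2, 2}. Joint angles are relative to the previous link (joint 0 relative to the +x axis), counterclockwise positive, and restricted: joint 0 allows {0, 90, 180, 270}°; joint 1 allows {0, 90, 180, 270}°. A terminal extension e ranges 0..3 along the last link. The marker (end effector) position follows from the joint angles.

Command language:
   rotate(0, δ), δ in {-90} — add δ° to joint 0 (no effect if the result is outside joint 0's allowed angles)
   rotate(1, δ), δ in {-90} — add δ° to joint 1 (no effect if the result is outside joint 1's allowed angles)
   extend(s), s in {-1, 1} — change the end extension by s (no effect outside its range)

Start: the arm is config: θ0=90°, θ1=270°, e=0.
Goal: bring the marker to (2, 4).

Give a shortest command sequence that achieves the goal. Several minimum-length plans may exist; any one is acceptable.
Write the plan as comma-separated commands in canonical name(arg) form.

extend(1), extend(1), rotate(1, -90), rotate(1, -90), rotate(0, -90)

t0: config: θ0=90°, θ1=270°, e=0
1. extend(1) → config: θ0=90°, θ1=270°, e=1
2. extend(1) → config: θ0=90°, θ1=270°, e=2
3. rotate(1, -90) → config: θ0=90°, θ1=180°, e=2
4. rotate(1, -90) → config: θ0=90°, θ1=90°, e=2
5. rotate(0, -90) → config: θ0=0°, θ1=90°, e=2
no 4-step plan works, so 5 is optimal.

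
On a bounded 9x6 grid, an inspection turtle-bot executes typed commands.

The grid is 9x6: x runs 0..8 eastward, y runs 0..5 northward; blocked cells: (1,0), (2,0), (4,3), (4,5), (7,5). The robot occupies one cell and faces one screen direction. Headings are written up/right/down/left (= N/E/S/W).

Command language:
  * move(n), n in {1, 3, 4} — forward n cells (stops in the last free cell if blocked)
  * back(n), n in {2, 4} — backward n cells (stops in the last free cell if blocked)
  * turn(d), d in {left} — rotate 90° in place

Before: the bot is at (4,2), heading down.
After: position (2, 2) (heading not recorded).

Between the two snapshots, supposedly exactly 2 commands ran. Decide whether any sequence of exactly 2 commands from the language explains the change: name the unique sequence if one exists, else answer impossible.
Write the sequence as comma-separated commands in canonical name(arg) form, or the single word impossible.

key: running back(2) before turn(left) would end elsewhere — order is forced
t0: at (4,2), heading down
1. turn(left) → at (4,2), heading right
2. back(2) → at (2,2), heading right
all 36 alternatives checked — unique.

turn(left), back(2)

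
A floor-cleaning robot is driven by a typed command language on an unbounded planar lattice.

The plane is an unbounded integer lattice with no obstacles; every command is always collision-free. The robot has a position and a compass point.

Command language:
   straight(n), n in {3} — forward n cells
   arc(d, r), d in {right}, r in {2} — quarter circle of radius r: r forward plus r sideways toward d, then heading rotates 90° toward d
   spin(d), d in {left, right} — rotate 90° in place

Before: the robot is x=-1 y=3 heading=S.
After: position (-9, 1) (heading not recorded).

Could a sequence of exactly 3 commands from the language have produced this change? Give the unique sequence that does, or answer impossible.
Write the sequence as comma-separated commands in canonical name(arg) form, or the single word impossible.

key: running straight(3) before arc(right, 2) would end elsewhere — order is forced
initial: x=-1 y=3 heading=S
1. arc(right, 2) → x=-3 y=1 heading=W
2. straight(3) → x=-6 y=1 heading=W
3. straight(3) → x=-9 y=1 heading=W
no other 3-command option fits: unique.

arc(right, 2), straight(3), straight(3)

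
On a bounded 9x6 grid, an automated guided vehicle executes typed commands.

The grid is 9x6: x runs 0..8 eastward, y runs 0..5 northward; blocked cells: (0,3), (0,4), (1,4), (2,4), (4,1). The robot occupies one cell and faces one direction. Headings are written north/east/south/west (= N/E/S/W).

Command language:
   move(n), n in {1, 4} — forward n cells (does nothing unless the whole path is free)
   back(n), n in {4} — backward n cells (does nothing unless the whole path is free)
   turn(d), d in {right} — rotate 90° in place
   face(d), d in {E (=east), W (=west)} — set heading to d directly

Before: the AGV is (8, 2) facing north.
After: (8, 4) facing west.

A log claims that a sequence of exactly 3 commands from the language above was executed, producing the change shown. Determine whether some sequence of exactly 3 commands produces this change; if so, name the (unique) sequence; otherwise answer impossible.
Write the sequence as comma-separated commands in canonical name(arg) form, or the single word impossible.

move(1), move(1), face(W)

key: order matters: swapping move(1) and face(W) lands elsewhere
initial: (8, 2) facing north
[1] after move(1): (8, 3) facing north
[2] after move(1): (8, 4) facing north
[3] after face(W): (8, 4) facing west
all 216 alternatives checked — unique.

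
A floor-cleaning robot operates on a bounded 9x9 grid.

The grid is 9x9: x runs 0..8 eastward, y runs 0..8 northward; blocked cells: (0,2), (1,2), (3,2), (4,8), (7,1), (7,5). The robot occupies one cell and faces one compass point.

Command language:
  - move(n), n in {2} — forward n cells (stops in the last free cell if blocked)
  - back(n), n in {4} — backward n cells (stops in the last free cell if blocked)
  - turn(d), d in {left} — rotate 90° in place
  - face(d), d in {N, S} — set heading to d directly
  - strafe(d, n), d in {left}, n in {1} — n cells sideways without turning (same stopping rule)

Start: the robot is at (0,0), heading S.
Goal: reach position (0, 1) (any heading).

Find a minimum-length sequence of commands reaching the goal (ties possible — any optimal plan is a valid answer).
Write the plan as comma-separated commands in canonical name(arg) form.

back(4)

from: at (0,0), heading S
[1] after back(4): at (0,1), heading S
shorter routes all fall short; 1 is best.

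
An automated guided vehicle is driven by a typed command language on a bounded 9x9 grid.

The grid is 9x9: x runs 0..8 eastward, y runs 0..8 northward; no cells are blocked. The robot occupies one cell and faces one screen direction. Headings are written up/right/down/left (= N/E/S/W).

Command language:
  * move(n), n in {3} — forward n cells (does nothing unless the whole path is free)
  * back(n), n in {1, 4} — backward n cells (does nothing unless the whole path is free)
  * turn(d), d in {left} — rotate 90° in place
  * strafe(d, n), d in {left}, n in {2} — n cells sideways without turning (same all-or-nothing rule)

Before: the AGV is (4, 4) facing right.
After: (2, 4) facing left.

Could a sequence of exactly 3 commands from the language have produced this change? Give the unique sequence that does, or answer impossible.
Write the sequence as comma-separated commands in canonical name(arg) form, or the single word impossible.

key: cell and facing (now W) both changed — the 3 commands mix motion and turning
start: (4, 4) facing right
step 1 (turn(left)): (4, 4) facing up
step 2 (strafe(left, 2)): (2, 4) facing up
step 3 (turn(left)): (2, 4) facing left
uniquely the one of 125 3-step routes that fits.

turn(left), strafe(left, 2), turn(left)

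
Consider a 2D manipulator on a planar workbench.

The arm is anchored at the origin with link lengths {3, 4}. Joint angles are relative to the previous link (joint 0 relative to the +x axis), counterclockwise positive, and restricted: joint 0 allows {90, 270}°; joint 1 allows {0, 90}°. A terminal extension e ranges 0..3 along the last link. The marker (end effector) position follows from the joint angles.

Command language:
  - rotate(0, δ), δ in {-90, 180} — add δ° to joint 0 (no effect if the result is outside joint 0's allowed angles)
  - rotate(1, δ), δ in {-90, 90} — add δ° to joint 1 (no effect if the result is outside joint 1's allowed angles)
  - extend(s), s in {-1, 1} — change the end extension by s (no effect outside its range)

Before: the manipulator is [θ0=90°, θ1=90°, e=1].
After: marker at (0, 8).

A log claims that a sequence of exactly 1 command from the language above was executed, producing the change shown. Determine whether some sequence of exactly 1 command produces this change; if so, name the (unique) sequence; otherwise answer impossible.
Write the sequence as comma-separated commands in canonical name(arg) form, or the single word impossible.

rotate(1, -90)

initial: [θ0=90°, θ1=90°, e=1]
1. rotate(1, -90) → [θ0=90°, θ1=0°, e=1]
no rival 1-sequence matches.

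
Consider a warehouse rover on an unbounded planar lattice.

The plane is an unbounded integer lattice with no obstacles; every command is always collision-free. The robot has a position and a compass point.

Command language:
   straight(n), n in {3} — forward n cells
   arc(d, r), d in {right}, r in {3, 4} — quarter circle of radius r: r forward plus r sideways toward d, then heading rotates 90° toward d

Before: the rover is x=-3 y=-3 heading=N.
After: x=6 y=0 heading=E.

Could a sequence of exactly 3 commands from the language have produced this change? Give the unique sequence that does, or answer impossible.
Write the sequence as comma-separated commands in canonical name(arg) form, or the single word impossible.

arc(right, 3), straight(3), straight(3)

key: position moved to (6,0) AND the heading swung to E — translation plus rotation needed
initial: x=-3 y=-3 heading=N
[1] after arc(right, 3): x=0 y=0 heading=E
[2] after straight(3): x=3 y=0 heading=E
[3] after straight(3): x=6 y=0 heading=E
no other 3-command option fits: unique.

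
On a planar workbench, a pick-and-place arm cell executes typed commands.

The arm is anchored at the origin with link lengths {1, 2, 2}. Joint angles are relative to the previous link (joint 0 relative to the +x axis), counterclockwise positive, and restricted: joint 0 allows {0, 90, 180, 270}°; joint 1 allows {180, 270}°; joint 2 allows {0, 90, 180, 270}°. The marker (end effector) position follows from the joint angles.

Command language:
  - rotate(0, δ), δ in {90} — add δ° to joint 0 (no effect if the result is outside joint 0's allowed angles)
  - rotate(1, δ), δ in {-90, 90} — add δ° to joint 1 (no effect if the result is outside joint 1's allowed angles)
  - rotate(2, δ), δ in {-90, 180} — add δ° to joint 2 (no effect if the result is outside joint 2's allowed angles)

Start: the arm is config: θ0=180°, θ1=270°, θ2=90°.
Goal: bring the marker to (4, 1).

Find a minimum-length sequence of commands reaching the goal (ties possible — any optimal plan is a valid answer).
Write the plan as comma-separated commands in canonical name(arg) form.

rotate(0, 90), rotate(0, 90), rotate(0, 90), rotate(2, -90)

start: config: θ0=180°, θ1=270°, θ2=90°
t=1 rotate(0, 90) ⇒ config: θ0=270°, θ1=270°, θ2=90°
t=2 rotate(0, 90) ⇒ config: θ0=0°, θ1=270°, θ2=90°
t=3 rotate(0, 90) ⇒ config: θ0=90°, θ1=270°, θ2=90°
t=4 rotate(2, -90) ⇒ config: θ0=90°, θ1=270°, θ2=0°
shorter routes all fall short; 4 is best.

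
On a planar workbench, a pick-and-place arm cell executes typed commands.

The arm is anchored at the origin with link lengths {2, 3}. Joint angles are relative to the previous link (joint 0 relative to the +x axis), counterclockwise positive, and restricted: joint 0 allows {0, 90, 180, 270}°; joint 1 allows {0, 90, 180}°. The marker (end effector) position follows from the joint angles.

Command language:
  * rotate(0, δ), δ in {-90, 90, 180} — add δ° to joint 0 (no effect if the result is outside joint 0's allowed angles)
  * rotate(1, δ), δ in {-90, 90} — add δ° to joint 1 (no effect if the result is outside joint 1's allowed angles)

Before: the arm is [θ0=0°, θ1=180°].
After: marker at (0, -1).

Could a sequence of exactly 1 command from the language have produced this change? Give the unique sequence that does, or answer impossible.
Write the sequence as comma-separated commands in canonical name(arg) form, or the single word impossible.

t0: [θ0=0°, θ1=180°]
1. rotate(0, 90) → [θ0=90°, θ1=180°]
no other 1-command option fits: unique.

rotate(0, 90)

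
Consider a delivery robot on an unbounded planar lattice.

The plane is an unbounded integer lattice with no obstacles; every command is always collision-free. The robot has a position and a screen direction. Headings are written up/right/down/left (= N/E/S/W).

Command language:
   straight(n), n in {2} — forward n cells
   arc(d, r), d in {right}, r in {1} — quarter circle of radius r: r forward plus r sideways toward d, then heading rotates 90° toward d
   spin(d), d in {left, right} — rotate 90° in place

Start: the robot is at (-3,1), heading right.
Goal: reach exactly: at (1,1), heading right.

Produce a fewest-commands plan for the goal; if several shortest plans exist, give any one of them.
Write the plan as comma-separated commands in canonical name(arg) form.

start: at (-3,1), heading right
[1] after straight(2): at (-1,1), heading right
[2] after straight(2): at (1,1), heading right
no 1-step plan works, so 2 is optimal.

straight(2), straight(2)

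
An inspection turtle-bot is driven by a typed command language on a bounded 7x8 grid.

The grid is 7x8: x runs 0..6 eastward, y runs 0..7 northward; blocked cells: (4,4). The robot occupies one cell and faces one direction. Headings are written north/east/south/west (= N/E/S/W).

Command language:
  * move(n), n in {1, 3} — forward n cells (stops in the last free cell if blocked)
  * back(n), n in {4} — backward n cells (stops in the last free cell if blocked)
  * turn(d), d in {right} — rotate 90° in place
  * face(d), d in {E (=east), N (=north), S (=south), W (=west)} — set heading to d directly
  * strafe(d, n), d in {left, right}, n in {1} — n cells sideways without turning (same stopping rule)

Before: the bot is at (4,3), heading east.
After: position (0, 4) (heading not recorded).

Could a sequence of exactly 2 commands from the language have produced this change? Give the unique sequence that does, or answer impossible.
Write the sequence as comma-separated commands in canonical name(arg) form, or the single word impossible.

back(4), strafe(left, 1)

key: running strafe(left, 1) before back(4) would end elsewhere — order is forced
t0: at (4,3), heading east
step 1 (back(4)): at (0,3), heading east
step 2 (strafe(left, 1)): at (0,4), heading east
no other 2-command option fits: unique.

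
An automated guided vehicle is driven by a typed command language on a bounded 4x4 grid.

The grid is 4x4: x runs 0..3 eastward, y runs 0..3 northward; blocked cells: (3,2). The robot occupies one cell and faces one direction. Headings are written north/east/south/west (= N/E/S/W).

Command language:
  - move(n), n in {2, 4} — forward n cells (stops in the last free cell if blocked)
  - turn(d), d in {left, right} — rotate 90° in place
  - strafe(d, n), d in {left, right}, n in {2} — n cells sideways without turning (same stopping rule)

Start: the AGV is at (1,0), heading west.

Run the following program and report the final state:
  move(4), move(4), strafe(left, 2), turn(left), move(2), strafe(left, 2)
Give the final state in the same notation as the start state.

at (2,0), heading south

initial: at (1,0), heading west
step 1 (move(4)): at (0,0), heading west
step 2 (move(4)): at (0,0), heading west
step 3 (strafe(left, 2)): at (0,0), heading west
step 4 (turn(left)): at (0,0), heading south
step 5 (move(2)): at (0,0), heading south
step 6 (strafe(left, 2)): at (2,0), heading south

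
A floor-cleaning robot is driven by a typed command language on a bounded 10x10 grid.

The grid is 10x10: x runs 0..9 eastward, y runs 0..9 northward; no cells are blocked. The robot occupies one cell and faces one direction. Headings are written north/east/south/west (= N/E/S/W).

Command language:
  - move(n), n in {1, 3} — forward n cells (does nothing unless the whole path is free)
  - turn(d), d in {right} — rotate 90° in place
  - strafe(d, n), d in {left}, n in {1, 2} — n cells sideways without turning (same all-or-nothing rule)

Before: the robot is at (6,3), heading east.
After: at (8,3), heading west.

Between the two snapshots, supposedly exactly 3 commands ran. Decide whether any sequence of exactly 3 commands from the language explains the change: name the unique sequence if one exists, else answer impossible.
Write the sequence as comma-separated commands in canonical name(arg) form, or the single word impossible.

turn(right), strafe(left, 2), turn(right)

key: cell and facing (now W) both changed — the 3 commands mix motion and turning
start: at (6,3), heading east
1. turn(right) → at (6,3), heading south
2. strafe(left, 2) → at (8,3), heading south
3. turn(right) → at (8,3), heading west
no rival 3-sequence matches.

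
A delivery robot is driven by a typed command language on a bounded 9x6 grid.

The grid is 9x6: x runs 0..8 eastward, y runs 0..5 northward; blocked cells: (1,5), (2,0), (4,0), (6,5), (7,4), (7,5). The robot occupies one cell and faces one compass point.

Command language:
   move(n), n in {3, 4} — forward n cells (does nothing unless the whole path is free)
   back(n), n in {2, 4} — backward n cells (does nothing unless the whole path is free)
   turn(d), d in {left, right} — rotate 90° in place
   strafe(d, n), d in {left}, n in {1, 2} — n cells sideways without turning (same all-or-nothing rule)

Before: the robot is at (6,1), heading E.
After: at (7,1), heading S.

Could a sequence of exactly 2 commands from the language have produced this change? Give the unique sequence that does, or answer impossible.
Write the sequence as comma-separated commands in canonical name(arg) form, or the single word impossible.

key: cell and facing (now S) both changed — the 2 commands mix motion and turning
begin: at (6,1), heading E
step 1 (turn(right)): at (6,1), heading S
step 2 (strafe(left, 1)): at (7,1), heading S
uniquely the one of 64 2-step routes that fits.

turn(right), strafe(left, 1)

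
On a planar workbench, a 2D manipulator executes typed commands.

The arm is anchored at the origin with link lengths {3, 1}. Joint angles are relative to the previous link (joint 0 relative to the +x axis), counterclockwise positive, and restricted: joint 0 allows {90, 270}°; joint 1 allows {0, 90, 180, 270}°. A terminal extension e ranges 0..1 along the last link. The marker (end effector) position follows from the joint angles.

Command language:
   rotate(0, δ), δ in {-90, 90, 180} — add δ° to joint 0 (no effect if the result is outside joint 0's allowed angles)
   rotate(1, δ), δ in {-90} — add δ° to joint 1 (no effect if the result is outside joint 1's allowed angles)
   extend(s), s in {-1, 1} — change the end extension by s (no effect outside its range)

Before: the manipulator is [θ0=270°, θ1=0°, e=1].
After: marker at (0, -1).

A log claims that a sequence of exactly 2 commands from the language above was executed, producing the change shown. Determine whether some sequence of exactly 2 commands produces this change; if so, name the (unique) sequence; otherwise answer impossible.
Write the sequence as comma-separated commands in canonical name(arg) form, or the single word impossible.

initial: [θ0=270°, θ1=0°, e=1]
[1] after rotate(1, -90): [θ0=270°, θ1=270°, e=1]
[2] after rotate(1, -90): [θ0=270°, θ1=180°, e=1]
no rival 2-sequence matches.

rotate(1, -90), rotate(1, -90)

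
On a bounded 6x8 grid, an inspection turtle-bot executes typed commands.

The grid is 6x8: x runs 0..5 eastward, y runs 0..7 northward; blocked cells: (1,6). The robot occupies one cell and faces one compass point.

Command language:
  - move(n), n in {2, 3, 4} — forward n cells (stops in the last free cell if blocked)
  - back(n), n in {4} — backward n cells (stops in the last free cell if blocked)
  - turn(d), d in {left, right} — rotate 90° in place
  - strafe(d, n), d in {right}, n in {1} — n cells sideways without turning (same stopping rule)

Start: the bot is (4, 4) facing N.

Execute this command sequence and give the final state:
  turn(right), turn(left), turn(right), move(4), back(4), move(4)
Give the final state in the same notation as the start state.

initial: (4, 4) facing N
[1] after turn(right): (4, 4) facing E
[2] after turn(left): (4, 4) facing N
[3] after turn(right): (4, 4) facing E
[4] after move(4): (5, 4) facing E
[5] after back(4): (1, 4) facing E
[6] after move(4): (5, 4) facing E

(5, 4) facing E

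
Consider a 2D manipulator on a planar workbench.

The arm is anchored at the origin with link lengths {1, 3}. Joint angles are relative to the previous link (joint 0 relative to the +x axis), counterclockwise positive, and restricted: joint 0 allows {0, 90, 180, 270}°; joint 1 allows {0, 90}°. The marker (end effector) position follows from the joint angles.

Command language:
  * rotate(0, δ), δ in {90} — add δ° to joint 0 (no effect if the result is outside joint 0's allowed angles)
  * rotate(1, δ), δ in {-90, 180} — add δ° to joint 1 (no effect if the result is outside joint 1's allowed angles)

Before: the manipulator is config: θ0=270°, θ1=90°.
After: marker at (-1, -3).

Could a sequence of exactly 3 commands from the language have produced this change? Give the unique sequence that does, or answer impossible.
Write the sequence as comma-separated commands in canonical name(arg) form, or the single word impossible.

rotate(0, 90), rotate(0, 90), rotate(0, 90)

t0: config: θ0=270°, θ1=90°
t=1 rotate(0, 90) ⇒ config: θ0=0°, θ1=90°
t=2 rotate(0, 90) ⇒ config: θ0=90°, θ1=90°
t=3 rotate(0, 90) ⇒ config: θ0=180°, θ1=90°
no rival 3-sequence matches.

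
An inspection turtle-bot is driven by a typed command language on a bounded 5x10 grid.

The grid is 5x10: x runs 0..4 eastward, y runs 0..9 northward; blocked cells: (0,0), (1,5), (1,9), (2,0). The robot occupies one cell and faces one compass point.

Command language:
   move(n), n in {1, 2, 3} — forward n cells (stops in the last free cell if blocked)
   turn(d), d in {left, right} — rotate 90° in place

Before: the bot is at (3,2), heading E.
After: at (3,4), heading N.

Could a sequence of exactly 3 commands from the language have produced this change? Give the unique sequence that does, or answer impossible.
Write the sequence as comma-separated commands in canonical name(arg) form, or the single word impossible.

key: cell and facing (now N) both changed — the 3 commands mix motion and turning
begin: at (3,2), heading E
t=1 turn(left) ⇒ at (3,2), heading N
t=2 move(1) ⇒ at (3,3), heading N
t=3 move(1) ⇒ at (3,4), heading N
no other 3-command option fits: unique.

turn(left), move(1), move(1)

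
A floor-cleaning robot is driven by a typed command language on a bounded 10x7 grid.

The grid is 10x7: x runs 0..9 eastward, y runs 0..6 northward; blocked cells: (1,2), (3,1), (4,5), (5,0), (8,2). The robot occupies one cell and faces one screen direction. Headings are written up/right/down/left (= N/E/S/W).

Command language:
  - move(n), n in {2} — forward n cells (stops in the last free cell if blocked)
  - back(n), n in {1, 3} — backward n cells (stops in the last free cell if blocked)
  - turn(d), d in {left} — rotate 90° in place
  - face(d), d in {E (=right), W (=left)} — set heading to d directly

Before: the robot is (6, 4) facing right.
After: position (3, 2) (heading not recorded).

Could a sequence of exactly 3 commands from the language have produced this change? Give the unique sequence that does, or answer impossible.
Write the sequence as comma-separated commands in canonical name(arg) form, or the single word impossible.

back(3), turn(left), back(3)

key: the second back(3) is stopped early by the blocked cell at (3,1)
begin: (6, 4) facing right
t=1 back(3) ⇒ (3, 4) facing right
t=2 turn(left) ⇒ (3, 4) facing up
t=3 back(3) ⇒ (3, 2) facing up
uniquely the one of 216 3-step routes that fits.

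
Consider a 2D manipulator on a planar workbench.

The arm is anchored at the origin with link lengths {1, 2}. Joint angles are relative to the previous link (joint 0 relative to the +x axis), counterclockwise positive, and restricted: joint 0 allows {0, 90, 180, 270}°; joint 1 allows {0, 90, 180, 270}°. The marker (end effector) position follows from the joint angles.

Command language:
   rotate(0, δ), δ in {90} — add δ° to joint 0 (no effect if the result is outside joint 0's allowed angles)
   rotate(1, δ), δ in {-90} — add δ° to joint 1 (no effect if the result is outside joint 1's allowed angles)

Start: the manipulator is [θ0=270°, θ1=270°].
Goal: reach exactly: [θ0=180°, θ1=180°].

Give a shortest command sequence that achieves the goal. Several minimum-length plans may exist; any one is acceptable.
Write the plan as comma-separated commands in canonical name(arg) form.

start: [θ0=270°, θ1=270°]
[1] after rotate(1, -90): [θ0=270°, θ1=180°]
[2] after rotate(0, 90): [θ0=0°, θ1=180°]
[3] after rotate(0, 90): [θ0=90°, θ1=180°]
[4] after rotate(0, 90): [θ0=180°, θ1=180°]
shorter routes all fall short; 4 is best.

rotate(1, -90), rotate(0, 90), rotate(0, 90), rotate(0, 90)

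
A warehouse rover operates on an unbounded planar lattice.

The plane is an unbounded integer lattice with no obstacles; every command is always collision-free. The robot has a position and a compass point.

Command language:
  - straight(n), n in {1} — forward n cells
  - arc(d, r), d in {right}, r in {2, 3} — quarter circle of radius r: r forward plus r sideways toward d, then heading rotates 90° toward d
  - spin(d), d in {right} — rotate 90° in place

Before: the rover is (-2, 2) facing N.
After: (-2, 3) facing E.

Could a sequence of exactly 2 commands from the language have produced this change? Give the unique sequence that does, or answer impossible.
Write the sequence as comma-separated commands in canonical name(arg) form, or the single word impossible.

key: running spin(right) before straight(1) would end elsewhere — order is forced
begin: (-2, 2) facing N
1. straight(1) → (-2, 3) facing N
2. spin(right) → (-2, 3) facing E
all 16 alternatives checked — unique.

straight(1), spin(right)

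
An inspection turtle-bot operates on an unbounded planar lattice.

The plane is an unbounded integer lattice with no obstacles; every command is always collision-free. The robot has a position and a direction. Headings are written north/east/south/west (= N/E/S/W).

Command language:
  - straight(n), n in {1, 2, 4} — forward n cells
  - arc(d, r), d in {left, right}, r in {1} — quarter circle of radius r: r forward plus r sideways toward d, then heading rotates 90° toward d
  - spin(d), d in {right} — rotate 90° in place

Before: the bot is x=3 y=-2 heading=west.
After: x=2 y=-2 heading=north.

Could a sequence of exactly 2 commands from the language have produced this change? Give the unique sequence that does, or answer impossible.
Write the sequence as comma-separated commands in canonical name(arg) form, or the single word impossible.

straight(1), spin(right)

key: order matters: swapping straight(1) and spin(right) lands elsewhere
begin: x=3 y=-2 heading=west
1. straight(1) → x=2 y=-2 heading=west
2. spin(right) → x=2 y=-2 heading=north
no other 2-command option fits: unique.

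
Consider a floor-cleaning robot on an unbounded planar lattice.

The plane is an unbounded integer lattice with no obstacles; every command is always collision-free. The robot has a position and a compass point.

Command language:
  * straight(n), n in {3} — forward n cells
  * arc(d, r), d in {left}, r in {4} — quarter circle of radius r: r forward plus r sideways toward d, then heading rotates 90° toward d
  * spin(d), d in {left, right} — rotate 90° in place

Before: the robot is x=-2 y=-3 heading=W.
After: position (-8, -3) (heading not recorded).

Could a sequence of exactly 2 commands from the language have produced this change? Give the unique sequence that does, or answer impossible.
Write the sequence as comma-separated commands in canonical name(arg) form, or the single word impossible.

from: x=-2 y=-3 heading=W
1. straight(3) → x=-5 y=-3 heading=W
2. straight(3) → x=-8 y=-3 heading=W
uniquely the one of 16 2-step routes that fits.

straight(3), straight(3)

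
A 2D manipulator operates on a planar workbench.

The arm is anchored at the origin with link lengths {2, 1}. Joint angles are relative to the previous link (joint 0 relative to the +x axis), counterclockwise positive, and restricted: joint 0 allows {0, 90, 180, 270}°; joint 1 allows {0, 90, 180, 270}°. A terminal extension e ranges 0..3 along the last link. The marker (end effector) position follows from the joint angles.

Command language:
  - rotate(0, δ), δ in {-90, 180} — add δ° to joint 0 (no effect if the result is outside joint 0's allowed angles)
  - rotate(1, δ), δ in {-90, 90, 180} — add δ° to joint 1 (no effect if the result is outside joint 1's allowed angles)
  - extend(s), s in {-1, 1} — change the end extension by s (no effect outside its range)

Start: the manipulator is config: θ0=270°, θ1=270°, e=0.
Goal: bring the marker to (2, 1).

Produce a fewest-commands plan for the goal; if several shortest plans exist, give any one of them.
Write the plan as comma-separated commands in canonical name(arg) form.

rotate(1, 180), rotate(0, 180), rotate(0, -90)

start: config: θ0=270°, θ1=270°, e=0
step 1 (rotate(1, 180)): config: θ0=270°, θ1=90°, e=0
step 2 (rotate(0, 180)): config: θ0=90°, θ1=90°, e=0
step 3 (rotate(0, -90)): config: θ0=0°, θ1=90°, e=0
minimal: 3 command(s), checked below 3.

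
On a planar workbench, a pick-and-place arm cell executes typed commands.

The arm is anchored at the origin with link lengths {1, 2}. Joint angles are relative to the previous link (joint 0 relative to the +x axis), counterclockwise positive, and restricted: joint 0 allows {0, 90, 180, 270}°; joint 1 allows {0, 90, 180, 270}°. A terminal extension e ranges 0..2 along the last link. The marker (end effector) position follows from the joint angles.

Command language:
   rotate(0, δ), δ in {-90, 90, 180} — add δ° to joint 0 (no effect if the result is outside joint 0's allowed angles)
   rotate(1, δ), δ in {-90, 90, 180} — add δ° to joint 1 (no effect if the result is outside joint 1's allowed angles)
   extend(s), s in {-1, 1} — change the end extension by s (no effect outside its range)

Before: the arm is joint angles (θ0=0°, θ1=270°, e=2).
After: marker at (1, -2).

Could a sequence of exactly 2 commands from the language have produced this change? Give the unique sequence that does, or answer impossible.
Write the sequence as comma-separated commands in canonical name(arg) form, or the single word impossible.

initial: joint angles (θ0=0°, θ1=270°, e=2)
[1] after extend(-1): joint angles (θ0=0°, θ1=270°, e=1)
[2] after extend(-1): joint angles (θ0=0°, θ1=270°, e=0)
no rival 2-sequence matches.

extend(-1), extend(-1)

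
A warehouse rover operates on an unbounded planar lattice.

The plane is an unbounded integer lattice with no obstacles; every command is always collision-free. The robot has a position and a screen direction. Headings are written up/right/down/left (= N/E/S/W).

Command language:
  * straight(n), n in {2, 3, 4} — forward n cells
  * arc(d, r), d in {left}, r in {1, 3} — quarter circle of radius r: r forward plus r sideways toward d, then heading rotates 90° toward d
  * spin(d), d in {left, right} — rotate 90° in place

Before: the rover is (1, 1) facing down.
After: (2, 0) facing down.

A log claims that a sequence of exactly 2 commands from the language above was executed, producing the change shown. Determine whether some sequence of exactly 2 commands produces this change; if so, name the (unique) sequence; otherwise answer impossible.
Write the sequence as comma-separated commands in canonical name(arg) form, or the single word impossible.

arc(left, 1), spin(right)

key: running spin(right) before arc(left, 1) would end elsewhere — order is forced
begin: (1, 1) facing down
1. arc(left, 1) → (2, 0) facing right
2. spin(right) → (2, 0) facing down
all 49 alternatives checked — unique.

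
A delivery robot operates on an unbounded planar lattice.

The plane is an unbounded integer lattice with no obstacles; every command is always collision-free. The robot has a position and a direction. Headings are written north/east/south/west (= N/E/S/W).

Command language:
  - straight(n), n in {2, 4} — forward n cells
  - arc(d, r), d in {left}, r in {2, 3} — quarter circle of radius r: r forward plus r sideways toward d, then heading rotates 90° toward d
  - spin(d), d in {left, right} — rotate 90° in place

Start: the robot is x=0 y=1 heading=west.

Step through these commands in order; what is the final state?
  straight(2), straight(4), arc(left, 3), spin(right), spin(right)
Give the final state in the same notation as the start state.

begin: x=0 y=1 heading=west
step 1 (straight(2)): x=-2 y=1 heading=west
step 2 (straight(4)): x=-6 y=1 heading=west
step 3 (arc(left, 3)): x=-9 y=-2 heading=south
step 4 (spin(right)): x=-9 y=-2 heading=west
step 5 (spin(right)): x=-9 y=-2 heading=north

x=-9 y=-2 heading=north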